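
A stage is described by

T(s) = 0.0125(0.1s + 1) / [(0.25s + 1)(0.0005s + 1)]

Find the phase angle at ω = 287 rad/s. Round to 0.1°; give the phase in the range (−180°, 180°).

At ω = 287 rad/s:
zero (1 + j287·0.1) = 1 + j28.7 → |·| ≈ 28.717, ∠ ≈ 88.00°
pole (1 + j287·0.25) = 1 + j71.75 → |·| ≈ 71.757, ∠ ≈ 89.20°
pole (1 + j287·0.0005) = 1 + j0.1435 → |·| ≈ 1.0102, ∠ ≈ 8.17°
∠T = (88.00°) − (89.20° + 8.17°) = -9.37°

-9.4°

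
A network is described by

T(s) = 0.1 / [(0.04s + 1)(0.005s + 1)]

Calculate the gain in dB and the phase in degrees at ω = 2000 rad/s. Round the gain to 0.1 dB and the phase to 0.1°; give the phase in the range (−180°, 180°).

-78.1 dB, -173.6°

At ω = 2000 rad/s:
pole (1 + j2000·0.04) = 1 + j80 → |·| ≈ 80.006, ∠ ≈ 89.28°
pole (1 + j2000·0.005) = 1 + j10 → |·| ≈ 10.05, ∠ ≈ 84.29°
|T| = 0.1 · 1 / (80.006 · 10.05) ≈ 0.00012437
Gain = 20 log₁₀(0.00012437) ≈ -78.11 dB
∠T = (0°) − (89.28° + 84.29°) = -173.57°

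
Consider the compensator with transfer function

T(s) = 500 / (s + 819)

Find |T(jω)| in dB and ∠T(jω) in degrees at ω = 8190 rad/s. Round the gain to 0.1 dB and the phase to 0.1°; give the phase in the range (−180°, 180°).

-24.3 dB, -84.3°

At s = jω = j8190:
pole (s+819): 819 + j8190 → |·| = √(819²+8190²) = √67746861 ≈ 8230.8, ∠ = arctan(8190/819) ≈ 84.29°
|T| = 500 / 8230.8 ≈ 0.060747
Gain = 20 log₁₀(0.060747) ≈ -24.33 dB
∠T = 0.00° − 84.29° = -84.29°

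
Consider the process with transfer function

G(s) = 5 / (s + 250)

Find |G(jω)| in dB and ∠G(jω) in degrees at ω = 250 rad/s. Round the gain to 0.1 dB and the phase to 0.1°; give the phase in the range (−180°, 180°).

-37.0 dB, -45.0°

Substitute s = j250:
Numerator: 5 = 5 + j0
Denominator: (j250) + 250 = 250 + j250
|N| = √(5² + 0²) ≈ 5, ∠N ≈ 0.00°
|D| = √(250² + 250²) ≈ 353.55, ∠D ≈ 45.00°
|G| = 5 / 353.55 ≈ 0.014142
Gain = 20 log₁₀(0.014142) ≈ -36.99 dB
∠G = 0.00° − 45.00° = -45.00°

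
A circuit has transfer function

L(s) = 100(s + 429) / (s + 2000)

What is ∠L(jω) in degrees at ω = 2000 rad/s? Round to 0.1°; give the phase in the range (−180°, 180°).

32.9°

At s = jω = j2000:
zero (s+429): 429 + j2000 → |·| = √(429²+2000²) = √4184041 ≈ 2045.5, ∠ = arctan(2000/429) ≈ 77.89°
pole (s+2000): 2000 + j2000 → |·| = √(2000²+2000²) = √8000000 ≈ 2828.4, ∠ = arctan(2000/2000) ≈ 45.00°
∠L = 77.89° − 45.00° = 32.89°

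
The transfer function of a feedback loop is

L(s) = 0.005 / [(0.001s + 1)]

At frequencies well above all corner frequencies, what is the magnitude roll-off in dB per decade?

Each pole contributes −20 dB/decade at high frequency; each zero contributes +20 dB/decade.
Net: 0 zero(s) − 1 pole(s) → -20 dB/decade.

-20 dB/decade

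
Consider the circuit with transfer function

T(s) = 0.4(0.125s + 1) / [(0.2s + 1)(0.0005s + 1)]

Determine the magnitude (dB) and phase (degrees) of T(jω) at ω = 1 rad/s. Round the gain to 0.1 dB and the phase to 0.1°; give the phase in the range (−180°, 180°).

At ω = 1 rad/s:
zero (1 + j1·0.125) = 1 + j0.125 → |·| ≈ 1.0078, ∠ ≈ 7.13°
pole (1 + j1·0.2) = 1 + j0.2 → |·| ≈ 1.0198, ∠ ≈ 11.31°
pole (1 + j1·0.0005) = 1 + j0.0005 → |·| ≈ 1, ∠ ≈ 0.03°
|T| = 0.4 · 1.0078 / (1.0198 · 1) ≈ 0.39529
Gain = 20 log₁₀(0.39529) ≈ -8.06 dB
∠T = (7.13°) − (11.31° + 0.03°) = -4.21°

-8.1 dB, -4.2°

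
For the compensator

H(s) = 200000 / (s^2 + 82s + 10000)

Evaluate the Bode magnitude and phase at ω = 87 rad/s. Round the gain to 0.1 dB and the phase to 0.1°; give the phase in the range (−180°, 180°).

28.5 dB, -71.2°

At s = jω = j87:
quadratic: (j87)² + 82·j87 + 10000 = 2431 + j7134 → |·| ≈ 7536.8, ∠ ≈ 71.18°
|H| = 200000 / 7536.8 ≈ 26.536
Gain = 20 log₁₀(26.536) ≈ 28.48 dB
∠H = 0.00° − 71.18° = -71.18°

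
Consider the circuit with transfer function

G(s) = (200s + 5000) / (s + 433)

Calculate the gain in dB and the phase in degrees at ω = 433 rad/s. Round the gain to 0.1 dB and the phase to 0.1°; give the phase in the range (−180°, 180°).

43.0 dB, 41.7°

Substitute s = j433:
Numerator: 200(j433) + 5000 = 5000 + j86600
Denominator: (j433) + 433 = 433 + j433
|N| = √(5000² + 86600²) ≈ 86744, ∠N ≈ 86.70°
|D| = √(433² + 433²) ≈ 612.35, ∠D ≈ 45.00°
|G| = 86744 / 612.35 ≈ 141.66
Gain = 20 log₁₀(141.66) ≈ 43.02 dB
∠G = 86.70° − 45.00° = 41.70°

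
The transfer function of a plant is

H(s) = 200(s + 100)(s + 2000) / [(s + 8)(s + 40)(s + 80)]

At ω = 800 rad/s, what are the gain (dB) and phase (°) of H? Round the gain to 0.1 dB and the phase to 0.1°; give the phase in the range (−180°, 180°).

-3.4 dB, -156.2°

At s = jω = j800:
zero (s+100): 100 + j800 → |·| = √(100²+800²) = √650000 ≈ 806.23, ∠ = arctan(800/100) ≈ 82.87°
zero (s+2000): 2000 + j800 → |·| = √(2000²+800²) = √4640000 ≈ 2154.1, ∠ = arctan(800/2000) ≈ 21.80°
pole (s+8): 8 + j800 → |·| = √(8²+800²) = √640064 ≈ 800.04, ∠ = arctan(800/8) ≈ 89.43°
pole (s+40): 40 + j800 → |·| = √(40²+800²) = √641600 ≈ 801, ∠ = arctan(800/40) ≈ 87.14°
pole (s+80): 80 + j800 → |·| = √(80²+800²) = √646400 ≈ 803.99, ∠ = arctan(800/80) ≈ 84.29°
|H| = 200 · 1.7367e+06 / 5.1522e+08 ≈ 0.67416
Gain = 20 log₁₀(0.67416) ≈ -3.42 dB
∠H = 104.67° − 260.86° = -156.19°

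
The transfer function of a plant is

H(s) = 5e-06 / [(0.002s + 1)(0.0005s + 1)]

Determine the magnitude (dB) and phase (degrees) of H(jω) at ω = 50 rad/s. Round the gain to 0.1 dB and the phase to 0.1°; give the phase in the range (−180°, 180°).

-106.1 dB, -7.1°

At ω = 50 rad/s:
pole (1 + j50·0.002) = 1 + j0.1 → |·| ≈ 1.005, ∠ ≈ 5.71°
pole (1 + j50·0.0005) = 1 + j0.025 → |·| ≈ 1.0003, ∠ ≈ 1.43°
|H| = 5e-06 · 1 / (1.005 · 1.0003) ≈ 4.9736e-06
Gain = 20 log₁₀(4.9736e-06) ≈ -106.07 dB
∠H = (0°) − (5.71° + 1.43°) = -7.14°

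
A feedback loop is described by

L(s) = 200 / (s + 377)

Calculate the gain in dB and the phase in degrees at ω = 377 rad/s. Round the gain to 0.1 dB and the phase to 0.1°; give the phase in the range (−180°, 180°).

At s = jω = j377:
pole (s+377): 377 + j377 → |·| = √(377²+377²) = √284258 ≈ 533.16, ∠ = arctan(377/377) ≈ 45.00°
|L| = 200 / 533.16 ≈ 0.37512
Gain = 20 log₁₀(0.37512) ≈ -8.52 dB
∠L = 0.00° − 45.00° = -45.00°

-8.5 dB, -45.0°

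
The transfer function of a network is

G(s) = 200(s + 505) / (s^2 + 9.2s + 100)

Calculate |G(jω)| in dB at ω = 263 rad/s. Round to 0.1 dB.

At s = jω = j263:
zero (s+505): 505 + j263 → |·| = √(505²+263²) = √324194 ≈ 569.38, ∠ = arctan(263/505) ≈ 27.51°
quadratic: (j263)² + 9.2·j263 + 100 = -69069 + j2419.6 → |·| ≈ 69111, ∠ ≈ 177.99°
|G| = 200 · 569.38 / 69111 ≈ 1.6477
Gain = 20 log₁₀(1.6477) ≈ 4.34 dB

4.3 dB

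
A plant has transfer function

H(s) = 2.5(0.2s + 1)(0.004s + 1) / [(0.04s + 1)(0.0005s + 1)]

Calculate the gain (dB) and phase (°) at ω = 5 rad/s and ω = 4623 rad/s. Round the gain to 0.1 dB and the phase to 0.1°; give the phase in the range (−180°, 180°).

At ω = 5 rad/s:
zero (1 + j5·0.2) = 1 + j1 → |·| ≈ 1.4142, ∠ ≈ 45.00°
zero (1 + j5·0.004) = 1 + j0.02 → |·| ≈ 1.0002, ∠ ≈ 1.15°
pole (1 + j5·0.04) = 1 + j0.2 → |·| ≈ 1.0198, ∠ ≈ 11.31°
pole (1 + j5·0.0005) = 1 + j0.0025 → |·| ≈ 1, ∠ ≈ 0.14°
|H| = 2.5 · 1.4142 · 1.0002 / (1.0198 · 1) ≈ 3.4675
Gain = 20 log₁₀(3.4675) ≈ 10.80 dB
∠H = (45.00° + 1.15°) − (11.31° + 0.14°) = 34.70°

At ω = 4623 rad/s:
zero (1 + j4623·0.2) = 1 + j924.6 → |·| ≈ 924.6, ∠ ≈ 89.94°
zero (1 + j4623·0.004) = 1 + j18.492 → |·| ≈ 18.519, ∠ ≈ 86.90°
pole (1 + j4623·0.04) = 1 + j184.92 → |·| ≈ 184.92, ∠ ≈ 89.69°
pole (1 + j4623·0.0005) = 1 + j2.3115 → |·| ≈ 2.5185, ∠ ≈ 66.61°
|H| = 2.5 · 924.6 · 18.519 / (184.92 · 2.5185) ≈ 91.915
Gain = 20 log₁₀(91.915) ≈ 39.27 dB
∠H = (89.94° + 86.90°) − (89.69° + 66.61°) = 20.54°

ω = 5: 10.8 dB, 34.7°; ω = 4623: 39.3 dB, 20.5°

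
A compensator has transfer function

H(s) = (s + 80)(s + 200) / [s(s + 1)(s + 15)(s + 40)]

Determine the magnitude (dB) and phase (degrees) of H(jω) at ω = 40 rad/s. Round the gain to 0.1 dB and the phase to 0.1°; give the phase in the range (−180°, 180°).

At s = jω = j40:
zero (s+80): 80 + j40 → |·| = √(80²+40²) = √8000 ≈ 89.443, ∠ = arctan(40/80) ≈ 26.57°
zero (s+200): 200 + j40 → |·| = √(200²+40²) = √41600 ≈ 203.96, ∠ = arctan(40/200) ≈ 11.31°
pole (s+1): 1 + j40 → |·| = √(1²+40²) = √1601 ≈ 40.012, ∠ = arctan(40/1) ≈ 88.57°
pole (s+15): 15 + j40 → |·| = √(15²+40²) = √1825 ≈ 42.72, ∠ = arctan(40/15) ≈ 69.44°
pole (s+40): 40 + j40 → |·| = √(40²+40²) = √3200 ≈ 56.569, ∠ = arctan(40/40) ≈ 45.00°
pole at origin: |s| = 40, ∠ = 90.00° (in denominator)
|H| = 1 · 18243 / 3.8678e+06 ≈ 0.0047166
Gain = 20 log₁₀(0.0047166) ≈ -46.53 dB
∠H = 37.88° − 293.01° = -255.13° ≡ 104.87° (principal value)

-46.5 dB, 104.9°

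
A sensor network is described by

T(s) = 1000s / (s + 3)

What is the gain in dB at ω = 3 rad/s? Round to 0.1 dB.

57.0 dB

At s = jω = j3:
zero at origin: s = j3 → |·| = 3, ∠ = 90.00°
pole (s+3): 3 + j3 → |·| = √(3²+3²) = √18 ≈ 4.2426, ∠ = arctan(3/3) ≈ 45.00°
|T| = 1000 · 3 / 4.2426 ≈ 707.11
Gain = 20 log₁₀(707.11) ≈ 56.99 dB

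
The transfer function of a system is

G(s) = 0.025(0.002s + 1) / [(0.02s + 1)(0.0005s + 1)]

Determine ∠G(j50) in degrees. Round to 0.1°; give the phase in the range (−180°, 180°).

-40.7°

At ω = 50 rad/s:
zero (1 + j50·0.002) = 1 + j0.1 → |·| ≈ 1.005, ∠ ≈ 5.71°
pole (1 + j50·0.02) = 1 + j1 → |·| ≈ 1.4142, ∠ ≈ 45.00°
pole (1 + j50·0.0005) = 1 + j0.025 → |·| ≈ 1.0003, ∠ ≈ 1.43°
∠G = (5.71°) − (45.00° + 1.43°) = -40.72°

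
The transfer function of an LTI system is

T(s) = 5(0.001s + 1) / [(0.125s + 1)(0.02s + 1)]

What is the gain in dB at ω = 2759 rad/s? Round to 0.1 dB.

At ω = 2759 rad/s:
zero (1 + j2759·0.001) = 1 + j2.759 → |·| ≈ 2.9346, ∠ ≈ 70.08°
pole (1 + j2759·0.125) = 1 + j344.875 → |·| ≈ 344.88, ∠ ≈ 89.83°
pole (1 + j2759·0.02) = 1 + j55.18 → |·| ≈ 55.189, ∠ ≈ 88.96°
|T| = 5 · 2.9346 / (344.88 · 55.189) ≈ 0.0007709
Gain = 20 log₁₀(0.0007709) ≈ -62.26 dB

-62.3 dB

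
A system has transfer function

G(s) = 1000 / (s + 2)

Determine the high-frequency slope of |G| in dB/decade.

Each pole contributes −20 dB/decade at high frequency; each zero contributes +20 dB/decade.
Net: 0 zero(s) − 1 pole(s) → -20 dB/decade.

-20 dB/decade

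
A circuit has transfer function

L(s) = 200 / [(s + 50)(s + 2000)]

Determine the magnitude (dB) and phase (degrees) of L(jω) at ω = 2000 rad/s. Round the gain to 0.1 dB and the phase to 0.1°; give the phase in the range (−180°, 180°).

At s = jω = j2000:
pole (s+50): 50 + j2000 → |·| = √(50²+2000²) = √4002500 ≈ 2000.6, ∠ = arctan(2000/50) ≈ 88.57°
pole (s+2000): 2000 + j2000 → |·| = √(2000²+2000²) = √8000000 ≈ 2828.4, ∠ = arctan(2000/2000) ≈ 45.00°
|L| = 200 / 5.6585e+06 ≈ 3.5345e-05
Gain = 20 log₁₀(3.5345e-05) ≈ -89.03 dB
∠L = 0.00° − 133.57° = -133.57°

-89.0 dB, -133.6°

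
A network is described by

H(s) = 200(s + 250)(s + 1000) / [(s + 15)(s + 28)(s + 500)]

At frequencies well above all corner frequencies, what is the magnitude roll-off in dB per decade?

Each pole contributes −20 dB/decade at high frequency; each zero contributes +20 dB/decade.
Net: 2 zero(s) − 3 pole(s) → -20 dB/decade.

-20 dB/decade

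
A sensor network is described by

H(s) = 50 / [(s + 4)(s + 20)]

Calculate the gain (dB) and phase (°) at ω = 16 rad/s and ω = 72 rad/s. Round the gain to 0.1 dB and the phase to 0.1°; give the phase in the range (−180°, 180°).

At s = jω = j16:
pole (s+4): 4 + j16 → |·| = √(4²+16²) = √272 ≈ 16.492, ∠ = arctan(16/4) ≈ 75.96°
pole (s+20): 20 + j16 → |·| = √(20²+16²) = √656 ≈ 25.612, ∠ = arctan(16/20) ≈ 38.66°
|H| = 50 / 422.39 ≈ 0.11837
Gain = 20 log₁₀(0.11837) ≈ -18.54 dB
∠H = 0.00° − 114.62° = -114.62°

At s = jω = j72:
pole (s+4): 4 + j72 → |·| = √(4²+72²) = √5200 ≈ 72.111, ∠ = arctan(72/4) ≈ 86.82°
pole (s+20): 20 + j72 → |·| = √(20²+72²) = √5584 ≈ 74.726, ∠ = arctan(72/20) ≈ 74.48°
|H| = 50 / 5388.6 ≈ 0.0092788
Gain = 20 log₁₀(0.0092788) ≈ -40.65 dB
∠H = 0.00° − 161.30° = -161.30°

ω = 16: -18.5 dB, -114.6°; ω = 72: -40.7 dB, -161.3°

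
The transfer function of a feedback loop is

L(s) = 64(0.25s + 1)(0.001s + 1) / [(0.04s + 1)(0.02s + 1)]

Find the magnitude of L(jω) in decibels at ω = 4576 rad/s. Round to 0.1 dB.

At ω = 4576 rad/s:
zero (1 + j4576·0.25) = 1 + j1144 → |·| ≈ 1144, ∠ ≈ 89.95°
zero (1 + j4576·0.001) = 1 + j4.576 → |·| ≈ 4.684, ∠ ≈ 77.67°
pole (1 + j4576·0.04) = 1 + j183.04 → |·| ≈ 183.04, ∠ ≈ 89.69°
pole (1 + j4576·0.02) = 1 + j91.52 → |·| ≈ 91.525, ∠ ≈ 89.37°
|L| = 64 · 1144 · 4.684 / (183.04 · 91.525) ≈ 20.471
Gain = 20 log₁₀(20.471) ≈ 26.22 dB

26.2 dB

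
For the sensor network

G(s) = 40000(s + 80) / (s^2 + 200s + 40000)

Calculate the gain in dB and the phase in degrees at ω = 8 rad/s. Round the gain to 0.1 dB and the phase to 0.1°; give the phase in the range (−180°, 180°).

At s = jω = j8:
zero (s+80): 80 + j8 → |·| = √(80²+8²) = √6464 ≈ 80.399, ∠ = arctan(8/80) ≈ 5.71°
quadratic: (j8)² + 200·j8 + 40000 = 39936 + j1600 → |·| ≈ 39968, ∠ ≈ 2.29°
|G| = 40000 · 80.399 / 39968 ≈ 80.463
Gain = 20 log₁₀(80.463) ≈ 38.11 dB
∠G = 5.71° − 2.29° = 3.42°

38.1 dB, 3.4°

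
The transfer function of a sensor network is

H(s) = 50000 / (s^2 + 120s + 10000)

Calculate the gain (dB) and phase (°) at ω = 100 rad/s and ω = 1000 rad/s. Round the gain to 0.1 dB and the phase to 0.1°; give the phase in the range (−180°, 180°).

ω = 100: 12.4 dB, -90.0°; ω = 1000: -26.0 dB, -173.1°

At s = jω = j100:
quadratic: (j100)² + 120·j100 + 10000 = 0 + j12000 → |·| ≈ 12000, ∠ ≈ 90.00°
|H| = 50000 / 12000 ≈ 4.1667
Gain = 20 log₁₀(4.1667) ≈ 12.40 dB
∠H = 0.00° − 90.00° = -90.00°

At s = jω = j1000:
quadratic: (j1000)² + 120·j1000 + 10000 = -990000 + j120000 → |·| ≈ 9.9725e+05, ∠ ≈ 173.09°
|H| = 50000 / 9.9725e+05 ≈ 0.050138
Gain = 20 log₁₀(0.050138) ≈ -26.00 dB
∠H = 0.00° − 173.09° = -173.09°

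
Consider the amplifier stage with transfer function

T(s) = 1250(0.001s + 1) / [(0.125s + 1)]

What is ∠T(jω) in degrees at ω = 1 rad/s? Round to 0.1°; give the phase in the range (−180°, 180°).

At ω = 1 rad/s:
zero (1 + j1·0.001) = 1 + j0.001 → |·| ≈ 1, ∠ ≈ 0.06°
pole (1 + j1·0.125) = 1 + j0.125 → |·| ≈ 1.0078, ∠ ≈ 7.13°
∠T = (0.06°) − (7.13°) = -7.07°

-7.1°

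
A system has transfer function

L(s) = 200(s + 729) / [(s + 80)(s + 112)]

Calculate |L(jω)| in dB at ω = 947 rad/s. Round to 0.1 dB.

-11.6 dB

At s = jω = j947:
zero (s+729): 729 + j947 → |·| = √(729²+947²) = √1428250 ≈ 1195.1, ∠ = arctan(947/729) ≈ 52.41°
pole (s+80): 80 + j947 → |·| = √(80²+947²) = √903209 ≈ 950.37, ∠ = arctan(947/80) ≈ 85.17°
pole (s+112): 112 + j947 → |·| = √(112²+947²) = √909353 ≈ 953.6, ∠ = arctan(947/112) ≈ 83.26°
|L| = 200 · 1195.1 / 9.0627e+05 ≈ 0.26374
Gain = 20 log₁₀(0.26374) ≈ -11.58 dB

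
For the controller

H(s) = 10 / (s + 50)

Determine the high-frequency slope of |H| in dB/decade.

-20 dB/decade

Each pole contributes −20 dB/decade at high frequency; each zero contributes +20 dB/decade.
Net: 0 zero(s) − 1 pole(s) → -20 dB/decade.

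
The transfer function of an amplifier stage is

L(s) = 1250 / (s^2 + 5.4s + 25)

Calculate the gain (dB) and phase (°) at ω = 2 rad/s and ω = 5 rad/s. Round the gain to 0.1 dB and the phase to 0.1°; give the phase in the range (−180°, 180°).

ω = 2: 34.5 dB, -27.2°; ω = 5: 33.3 dB, -90.0°

At s = jω = j2:
quadratic: (j2)² + 5.4·j2 + 25 = 21 + j10.8 → |·| ≈ 23.614, ∠ ≈ 27.22°
|L| = 1250 / 23.614 ≈ 52.935
Gain = 20 log₁₀(52.935) ≈ 34.47 dB
∠L = 0.00° − 27.22° = -27.22°

At s = jω = j5:
quadratic: (j5)² + 5.4·j5 + 25 = 0 + j27 → |·| ≈ 27, ∠ ≈ 90.00°
|L| = 1250 / 27 ≈ 46.296
Gain = 20 log₁₀(46.296) ≈ 33.31 dB
∠L = 0.00° − 90.00° = -90.00°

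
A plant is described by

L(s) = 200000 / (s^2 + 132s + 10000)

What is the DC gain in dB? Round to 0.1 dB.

L(0) = 200000 / 10000 = 20
20 log₁₀(20) ≈ 26.02 dB

26.0 dB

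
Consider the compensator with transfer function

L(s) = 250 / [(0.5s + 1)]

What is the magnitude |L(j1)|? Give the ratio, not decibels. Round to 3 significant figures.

At ω = 1 rad/s:
pole (1 + j1·0.5) = 1 + j0.5 → |·| ≈ 1.118, ∠ ≈ 26.57°
|L| = 250 · 1 / (1.118) ≈ 223.61

224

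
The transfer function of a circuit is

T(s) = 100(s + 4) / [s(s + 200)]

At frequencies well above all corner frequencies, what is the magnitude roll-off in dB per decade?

Each pole contributes −20 dB/decade at high frequency; each zero contributes +20 dB/decade.
Net: 1 zero(s) − 2 pole(s) → -20 dB/decade.

-20 dB/decade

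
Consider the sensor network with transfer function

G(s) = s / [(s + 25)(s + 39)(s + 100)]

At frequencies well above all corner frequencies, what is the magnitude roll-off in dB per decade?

Each pole contributes −20 dB/decade at high frequency; each zero contributes +20 dB/decade.
Net: 1 zero(s) − 3 pole(s) → -40 dB/decade.

-40 dB/decade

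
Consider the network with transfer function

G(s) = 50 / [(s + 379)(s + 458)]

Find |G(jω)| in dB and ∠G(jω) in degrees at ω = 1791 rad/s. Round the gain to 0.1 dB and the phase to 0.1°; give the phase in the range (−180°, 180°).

At s = jω = j1791:
pole (s+379): 379 + j1791 → |·| = √(379²+1791²) = √3351322 ≈ 1830.7, ∠ = arctan(1791/379) ≈ 78.05°
pole (s+458): 458 + j1791 → |·| = √(458²+1791²) = √3417445 ≈ 1848.6, ∠ = arctan(1791/458) ≈ 75.66°
|G| = 50 / 3.3842e+06 ≈ 1.4775e-05
Gain = 20 log₁₀(1.4775e-05) ≈ -96.61 dB
∠G = 0.00° − 153.71° = -153.71°

-96.6 dB, -153.7°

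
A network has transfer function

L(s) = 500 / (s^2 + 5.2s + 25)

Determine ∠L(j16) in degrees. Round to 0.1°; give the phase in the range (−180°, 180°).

At s = jω = j16:
quadratic: (j16)² + 5.2·j16 + 25 = -231 + j83.2 → |·| ≈ 245.53, ∠ ≈ 160.19°
∠L = 0.00° − 160.19° = -160.19°

-160.2°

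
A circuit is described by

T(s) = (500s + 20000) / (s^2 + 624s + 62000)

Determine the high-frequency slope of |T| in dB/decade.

-20 dB/decade

Each pole contributes −20 dB/decade at high frequency; each zero contributes +20 dB/decade.
Net: 1 zero(s) − 2 pole(s) → -20 dB/decade.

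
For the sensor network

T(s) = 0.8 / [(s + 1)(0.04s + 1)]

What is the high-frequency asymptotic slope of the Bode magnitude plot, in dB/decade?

-40 dB/decade

Each pole contributes −20 dB/decade at high frequency; each zero contributes +20 dB/decade.
Net: 0 zero(s) − 2 pole(s) → -40 dB/decade.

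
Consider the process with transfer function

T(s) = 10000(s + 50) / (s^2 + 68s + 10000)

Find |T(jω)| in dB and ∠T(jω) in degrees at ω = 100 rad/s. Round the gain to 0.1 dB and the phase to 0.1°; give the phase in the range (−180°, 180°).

44.3 dB, -26.6°

At s = jω = j100:
zero (s+50): 50 + j100 → |·| = √(50²+100²) = √12500 ≈ 111.8, ∠ = arctan(100/50) ≈ 63.43°
quadratic: (j100)² + 68·j100 + 10000 = 0 + j6800 → |·| ≈ 6800, ∠ ≈ 90.00°
|T| = 10000 · 111.8 / 6800 ≈ 164.41
Gain = 20 log₁₀(164.41) ≈ 44.32 dB
∠T = 63.43° − 90.00° = -26.57°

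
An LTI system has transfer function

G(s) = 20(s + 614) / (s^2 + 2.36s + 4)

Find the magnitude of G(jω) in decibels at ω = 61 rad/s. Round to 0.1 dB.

At s = jω = j61:
zero (s+614): 614 + j61 → |·| = √(614²+61²) = √380717 ≈ 617.02, ∠ = arctan(61/614) ≈ 5.67°
quadratic: (j61)² + 2.36·j61 + 4 = -3717 + j143.96 → |·| ≈ 3719.8, ∠ ≈ 177.78°
|G| = 20 · 617.02 / 3719.8 ≈ 3.3175
Gain = 20 log₁₀(3.3175) ≈ 10.42 dB

10.4 dB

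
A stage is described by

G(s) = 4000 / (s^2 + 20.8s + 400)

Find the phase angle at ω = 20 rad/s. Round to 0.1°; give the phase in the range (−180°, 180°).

At s = jω = j20:
quadratic: (j20)² + 20.8·j20 + 400 = 0 + j416 → |·| ≈ 416, ∠ ≈ 90.00°
∠G = 0.00° − 90.00° = -90.00°

-90.0°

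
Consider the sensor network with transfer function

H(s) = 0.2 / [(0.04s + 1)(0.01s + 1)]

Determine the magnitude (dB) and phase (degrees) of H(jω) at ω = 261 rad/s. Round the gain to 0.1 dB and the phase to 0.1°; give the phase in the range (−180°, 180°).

At ω = 261 rad/s:
pole (1 + j261·0.04) = 1 + j10.44 → |·| ≈ 10.488, ∠ ≈ 84.53°
pole (1 + j261·0.01) = 1 + j2.61 → |·| ≈ 2.795, ∠ ≈ 69.04°
|H| = 0.2 · 1 / (10.488 · 2.795) ≈ 0.0068227
Gain = 20 log₁₀(0.0068227) ≈ -43.32 dB
∠H = (0°) − (84.53° + 69.04°) = -153.57°

-43.3 dB, -153.6°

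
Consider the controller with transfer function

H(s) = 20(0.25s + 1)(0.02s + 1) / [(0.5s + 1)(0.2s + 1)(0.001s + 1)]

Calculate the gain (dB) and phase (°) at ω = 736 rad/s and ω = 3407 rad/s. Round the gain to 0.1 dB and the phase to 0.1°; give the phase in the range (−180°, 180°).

ω = 736: -1.9 dB, -40.0°; ω = 3407: -11.0 dB, -74.4°

At ω = 736 rad/s:
zero (1 + j736·0.25) = 1 + j184 → |·| ≈ 184, ∠ ≈ 89.69°
zero (1 + j736·0.02) = 1 + j14.72 → |·| ≈ 14.754, ∠ ≈ 86.11°
pole (1 + j736·0.5) = 1 + j368 → |·| ≈ 368, ∠ ≈ 89.84°
pole (1 + j736·0.2) = 1 + j147.2 → |·| ≈ 147.2, ∠ ≈ 89.61°
pole (1 + j736·0.001) = 1 + j0.736 → |·| ≈ 1.2417, ∠ ≈ 36.35°
|H| = 20 · 184 · 14.754 / (368 · 147.2 · 1.2417) ≈ 0.80721
Gain = 20 log₁₀(0.80721) ≈ -1.86 dB
∠H = (89.69° + 86.11°) − (89.84° + 89.61° + 36.35°) = -40.00°

At ω = 3407 rad/s:
zero (1 + j3407·0.25) = 1 + j851.75 → |·| ≈ 851.75, ∠ ≈ 89.93°
zero (1 + j3407·0.02) = 1 + j68.14 → |·| ≈ 68.147, ∠ ≈ 89.16°
pole (1 + j3407·0.5) = 1 + j1703.5 → |·| ≈ 1703.5, ∠ ≈ 89.97°
pole (1 + j3407·0.2) = 1 + j681.4 → |·| ≈ 681.4, ∠ ≈ 89.92°
pole (1 + j3407·0.001) = 1 + j3.407 → |·| ≈ 3.5507, ∠ ≈ 73.64°
|H| = 20 · 851.75 · 68.147 / (1703.5 · 681.4 · 3.5507) ≈ 0.28166
Gain = 20 log₁₀(0.28166) ≈ -11.01 dB
∠H = (89.93° + 89.16°) − (89.97° + 89.92° + 73.64°) = -74.44°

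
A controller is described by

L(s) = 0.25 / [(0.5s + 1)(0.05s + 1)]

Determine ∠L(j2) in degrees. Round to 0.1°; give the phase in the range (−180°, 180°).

At ω = 2 rad/s:
pole (1 + j2·0.5) = 1 + j1 → |·| ≈ 1.4142, ∠ ≈ 45.00°
pole (1 + j2·0.05) = 1 + j0.1 → |·| ≈ 1.005, ∠ ≈ 5.71°
∠L = (0°) − (45.00° + 5.71°) = -50.71°

-50.7°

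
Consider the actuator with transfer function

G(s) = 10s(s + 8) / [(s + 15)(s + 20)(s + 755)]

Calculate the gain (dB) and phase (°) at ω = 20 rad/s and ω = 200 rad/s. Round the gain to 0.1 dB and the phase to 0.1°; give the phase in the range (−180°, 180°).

ω = 20: -41.9 dB, 58.6°; ω = 200: -37.9 dB, -7.1°

At s = jω = j20:
zero (s+8): 8 + j20 → |·| = √(8²+20²) = √464 ≈ 21.541, ∠ = arctan(20/8) ≈ 68.20°
zero at origin: s = j20 → |·| = 20, ∠ = 90.00°
pole (s+15): 15 + j20 → |·| = √(15²+20²) = √625 ≈ 25, ∠ = arctan(20/15) ≈ 53.13°
pole (s+20): 20 + j20 → |·| = √(20²+20²) = √800 ≈ 28.284, ∠ = arctan(20/20) ≈ 45.00°
pole (s+755): 755 + j20 → |·| = √(755²+20²) = √570425 ≈ 755.26, ∠ = arctan(20/755) ≈ 1.52°
|G| = 10 · 430.82 / 5.3404e+05 ≈ 0.0080672
Gain = 20 log₁₀(0.0080672) ≈ -41.87 dB
∠G = 158.20° − 99.65° = 58.55°

At s = jω = j200:
zero (s+8): 8 + j200 → |·| = √(8²+200²) = √40064 ≈ 200.16, ∠ = arctan(200/8) ≈ 87.71°
zero at origin: s = j200 → |·| = 200, ∠ = 90.00°
pole (s+15): 15 + j200 → |·| = √(15²+200²) = √40225 ≈ 200.56, ∠ = arctan(200/15) ≈ 85.71°
pole (s+20): 20 + j200 → |·| = √(20²+200²) = √40400 ≈ 201, ∠ = arctan(200/20) ≈ 84.29°
pole (s+755): 755 + j200 → |·| = √(755²+200²) = √610025 ≈ 781.04, ∠ = arctan(200/755) ≈ 14.84°
|G| = 10 · 40032 / 3.1486e+07 ≈ 0.012714
Gain = 20 log₁₀(0.012714) ≈ -37.91 dB
∠G = 177.71° − 184.84° = -7.13°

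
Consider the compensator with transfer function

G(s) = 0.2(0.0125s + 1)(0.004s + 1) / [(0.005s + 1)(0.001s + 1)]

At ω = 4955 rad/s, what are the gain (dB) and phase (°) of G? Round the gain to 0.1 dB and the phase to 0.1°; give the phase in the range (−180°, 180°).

5.9 dB, 9.9°

At ω = 4955 rad/s:
zero (1 + j4955·0.0125) = 1 + j61.9375 → |·| ≈ 61.946, ∠ ≈ 89.08°
zero (1 + j4955·0.004) = 1 + j19.82 → |·| ≈ 19.845, ∠ ≈ 87.11°
pole (1 + j4955·0.005) = 1 + j24.775 → |·| ≈ 24.795, ∠ ≈ 87.69°
pole (1 + j4955·0.001) = 1 + j4.955 → |·| ≈ 5.0549, ∠ ≈ 78.59°
|G| = 0.2 · 61.946 · 19.845 / (24.795 · 5.0549) ≈ 1.9616
Gain = 20 log₁₀(1.9616) ≈ 5.85 dB
∠G = (89.08° + 87.11°) − (87.69° + 78.59°) = 9.91°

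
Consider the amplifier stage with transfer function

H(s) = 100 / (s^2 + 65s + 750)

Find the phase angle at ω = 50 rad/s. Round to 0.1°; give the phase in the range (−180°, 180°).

Substitute s = j50:
Numerator: 100 = 100 + j0
Denominator: (j50)^2 + 65(j50) + 750 = -1750 + j3250
|N| = √(100² + 0²) ≈ 100, ∠N ≈ 0.00°
|D| = √(1750² + 3250²) ≈ 3691.2, ∠D ≈ 118.30°
∠H = 0.00° − 118.30° = -118.30°

-118.3°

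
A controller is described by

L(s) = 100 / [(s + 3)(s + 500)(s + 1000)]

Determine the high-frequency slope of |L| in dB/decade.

-60 dB/decade

Each pole contributes −20 dB/decade at high frequency; each zero contributes +20 dB/decade.
Net: 0 zero(s) − 3 pole(s) → -60 dB/decade.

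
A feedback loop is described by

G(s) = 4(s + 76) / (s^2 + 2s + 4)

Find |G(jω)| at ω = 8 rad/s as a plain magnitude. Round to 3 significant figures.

At s = jω = j8:
zero (s+76): 76 + j8 → |·| = √(76²+8²) = √5840 ≈ 76.42, ∠ = arctan(8/76) ≈ 6.01°
quadratic: (j8)² + 2·j8 + 4 = -60 + j16 → |·| ≈ 62.097, ∠ ≈ 165.07°
|G| = 4 · 76.42 / 62.097 ≈ 4.9226

4.92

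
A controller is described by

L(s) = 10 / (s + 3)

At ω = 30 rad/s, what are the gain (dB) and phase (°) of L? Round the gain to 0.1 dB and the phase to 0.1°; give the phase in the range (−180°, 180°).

-9.6 dB, -84.3°

Substitute s = j30:
Numerator: 10 = 10 + j0
Denominator: (j30) + 3 = 3 + j30
|N| = √(10² + 0²) ≈ 10, ∠N ≈ 0.00°
|D| = √(3² + 30²) ≈ 30.15, ∠D ≈ 84.29°
|L| = 10 / 30.15 ≈ 0.33167
Gain = 20 log₁₀(0.33167) ≈ -9.59 dB
∠L = 0.00° − 84.29° = -84.29°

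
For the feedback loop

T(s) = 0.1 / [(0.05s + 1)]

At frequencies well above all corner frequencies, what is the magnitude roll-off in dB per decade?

Each pole contributes −20 dB/decade at high frequency; each zero contributes +20 dB/decade.
Net: 0 zero(s) − 1 pole(s) → -20 dB/decade.

-20 dB/decade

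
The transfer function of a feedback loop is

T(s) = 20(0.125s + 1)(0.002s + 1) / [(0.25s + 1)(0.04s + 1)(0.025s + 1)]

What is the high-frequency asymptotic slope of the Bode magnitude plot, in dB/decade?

-20 dB/decade

Each pole contributes −20 dB/decade at high frequency; each zero contributes +20 dB/decade.
Net: 2 zero(s) − 3 pole(s) → -20 dB/decade.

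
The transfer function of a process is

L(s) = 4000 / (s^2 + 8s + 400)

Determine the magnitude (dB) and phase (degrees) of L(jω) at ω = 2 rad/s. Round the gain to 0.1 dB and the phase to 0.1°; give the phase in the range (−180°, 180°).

At s = jω = j2:
quadratic: (j2)² + 8·j2 + 400 = 396 + j16 → |·| ≈ 396.32, ∠ ≈ 2.31°
|L| = 4000 / 396.32 ≈ 10.093
Gain = 20 log₁₀(10.093) ≈ 20.08 dB
∠L = 0.00° − 2.31° = -2.31°

20.1 dB, -2.3°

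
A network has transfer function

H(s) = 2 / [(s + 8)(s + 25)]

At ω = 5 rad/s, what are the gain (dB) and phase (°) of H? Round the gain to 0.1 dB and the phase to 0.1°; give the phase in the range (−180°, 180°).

-41.6 dB, -43.3°

At s = jω = j5:
pole (s+8): 8 + j5 → |·| = √(8²+5²) = √89 ≈ 9.434, ∠ = arctan(5/8) ≈ 32.01°
pole (s+25): 25 + j5 → |·| = √(25²+5²) = √650 ≈ 25.495, ∠ = arctan(5/25) ≈ 11.31°
|H| = 2 / 240.52 ≈ 0.0083153
Gain = 20 log₁₀(0.0083153) ≈ -41.60 dB
∠H = 0.00° − 43.32° = -43.32°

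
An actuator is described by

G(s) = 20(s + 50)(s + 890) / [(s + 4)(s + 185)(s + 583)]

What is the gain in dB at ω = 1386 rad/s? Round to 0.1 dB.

At s = jω = j1386:
zero (s+50): 50 + j1386 → |·| = √(50²+1386²) = √1923496 ≈ 1386.9, ∠ = arctan(1386/50) ≈ 87.93°
zero (s+890): 890 + j1386 → |·| = √(890²+1386²) = √2713096 ≈ 1647.1, ∠ = arctan(1386/890) ≈ 57.29°
pole (s+4): 4 + j1386 → |·| = √(4²+1386²) = √1921012 ≈ 1386, ∠ = arctan(1386/4) ≈ 89.83°
pole (s+185): 185 + j1386 → |·| = √(185²+1386²) = √1955221 ≈ 1398.3, ∠ = arctan(1386/185) ≈ 82.40°
pole (s+583): 583 + j1386 → |·| = √(583²+1386²) = √2260885 ≈ 1503.6, ∠ = arctan(1386/583) ≈ 67.19°
|G| = 20 · 2.2844e+06 / 2.914e+09 ≈ 0.015679
Gain = 20 log₁₀(0.015679) ≈ -36.09 dB

-36.1 dB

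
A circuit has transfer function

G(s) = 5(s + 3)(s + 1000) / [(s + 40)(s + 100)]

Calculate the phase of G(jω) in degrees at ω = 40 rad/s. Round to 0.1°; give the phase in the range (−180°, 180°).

21.2°

At s = jω = j40:
zero (s+3): 3 + j40 → |·| = √(3²+40²) = √1609 ≈ 40.112, ∠ = arctan(40/3) ≈ 85.71°
zero (s+1000): 1000 + j40 → |·| = √(1000²+40²) = √1001600 ≈ 1000.8, ∠ = arctan(40/1000) ≈ 2.29°
pole (s+40): 40 + j40 → |·| = √(40²+40²) = √3200 ≈ 56.569, ∠ = arctan(40/40) ≈ 45.00°
pole (s+100): 100 + j40 → |·| = √(100²+40²) = √11600 ≈ 107.7, ∠ = arctan(40/100) ≈ 21.80°
∠G = 88.00° − 66.80° = 21.20°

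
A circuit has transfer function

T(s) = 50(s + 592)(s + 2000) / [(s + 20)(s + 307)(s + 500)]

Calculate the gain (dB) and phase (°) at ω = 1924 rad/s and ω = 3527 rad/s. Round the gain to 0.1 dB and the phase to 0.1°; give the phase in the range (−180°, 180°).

ω = 1924: -28.5 dB, -129.0°; ω = 3527: -35.8 dB, -115.7°

At s = jω = j1924:
zero (s+592): 592 + j1924 → |·| = √(592²+1924²) = √4052240 ≈ 2013, ∠ = arctan(1924/592) ≈ 72.90°
zero (s+2000): 2000 + j1924 → |·| = √(2000²+1924²) = √7701776 ≈ 2775.2, ∠ = arctan(1924/2000) ≈ 43.89°
pole (s+20): 20 + j1924 → |·| = √(20²+1924²) = √3702176 ≈ 1924.1, ∠ = arctan(1924/20) ≈ 89.40°
pole (s+307): 307 + j1924 → |·| = √(307²+1924²) = √3796025 ≈ 1948.3, ∠ = arctan(1924/307) ≈ 80.93°
pole (s+500): 500 + j1924 → |·| = √(500²+1924²) = √3951776 ≈ 1987.9, ∠ = arctan(1924/500) ≈ 75.43°
|T| = 50 · 5.5865e+06 / 7.4521e+09 ≈ 0.037483
Gain = 20 log₁₀(0.037483) ≈ -28.52 dB
∠T = 116.79° − 245.76° = -128.97°

At s = jω = j3527:
zero (s+592): 592 + j3527 → |·| = √(592²+3527²) = √12790193 ≈ 3576.3, ∠ = arctan(3527/592) ≈ 80.47°
zero (s+2000): 2000 + j3527 → |·| = √(2000²+3527²) = √16439729 ≈ 4054.6, ∠ = arctan(3527/2000) ≈ 60.44°
pole (s+20): 20 + j3527 → |·| = √(20²+3527²) = √12440129 ≈ 3527.1, ∠ = arctan(3527/20) ≈ 89.68°
pole (s+307): 307 + j3527 → |·| = √(307²+3527²) = √12533978 ≈ 3540.3, ∠ = arctan(3527/307) ≈ 85.03°
pole (s+500): 500 + j3527 → |·| = √(500²+3527²) = √12689729 ≈ 3562.3, ∠ = arctan(3527/500) ≈ 81.93°
|T| = 50 · 1.45e+07 / 4.4482e+10 ≈ 0.016299
Gain = 20 log₁₀(0.016299) ≈ -35.76 dB
∠T = 140.91° − 256.64° = -115.73°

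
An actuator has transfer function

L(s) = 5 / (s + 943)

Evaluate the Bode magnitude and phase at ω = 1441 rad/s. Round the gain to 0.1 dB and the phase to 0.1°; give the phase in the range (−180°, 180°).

Substitute s = j1441:
Numerator: 5 = 5 + j0
Denominator: (j1441) + 943 = 943 + j1441
|N| = √(5² + 0²) ≈ 5, ∠N ≈ 0.00°
|D| = √(943² + 1441²) ≈ 1722.1, ∠D ≈ 56.80°
|L| = 5 / 1722.1 ≈ 0.0029034
Gain = 20 log₁₀(0.0029034) ≈ -50.74 dB
∠L = 0.00° − 56.80° = -56.80°

-50.7 dB, -56.8°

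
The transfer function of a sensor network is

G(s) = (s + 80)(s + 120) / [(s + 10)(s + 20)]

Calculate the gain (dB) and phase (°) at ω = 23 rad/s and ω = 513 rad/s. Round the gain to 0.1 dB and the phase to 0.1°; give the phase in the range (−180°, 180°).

ω = 23: 22.5 dB, -88.6°; ω = 513: 0.3 dB, -18.7°

At s = jω = j23:
zero (s+80): 80 + j23 → |·| = √(80²+23²) = √6929 ≈ 83.241, ∠ = arctan(23/80) ≈ 16.04°
zero (s+120): 120 + j23 → |·| = √(120²+23²) = √14929 ≈ 122.18, ∠ = arctan(23/120) ≈ 10.85°
pole (s+10): 10 + j23 → |·| = √(10²+23²) = √629 ≈ 25.08, ∠ = arctan(23/10) ≈ 66.50°
pole (s+20): 20 + j23 → |·| = √(20²+23²) = √929 ≈ 30.48, ∠ = arctan(23/20) ≈ 48.99°
|G| = 1 · 10170 / 764.44 ≈ 13.304
Gain = 20 log₁₀(13.304) ≈ 22.48 dB
∠G = 26.89° − 115.49° = -88.60°

At s = jω = j513:
zero (s+80): 80 + j513 → |·| = √(80²+513²) = √269569 ≈ 519.2, ∠ = arctan(513/80) ≈ 81.14°
zero (s+120): 120 + j513 → |·| = √(120²+513²) = √277569 ≈ 526.85, ∠ = arctan(513/120) ≈ 76.83°
pole (s+10): 10 + j513 → |·| = √(10²+513²) = √263269 ≈ 513.1, ∠ = arctan(513/10) ≈ 88.88°
pole (s+20): 20 + j513 → |·| = √(20²+513²) = √263569 ≈ 513.39, ∠ = arctan(513/20) ≈ 87.77°
|G| = 1 · 2.7354e+05 / 2.6342e+05 ≈ 1.0384
Gain = 20 log₁₀(1.0384) ≈ 0.33 dB
∠G = 157.97° − 176.65° = -18.68°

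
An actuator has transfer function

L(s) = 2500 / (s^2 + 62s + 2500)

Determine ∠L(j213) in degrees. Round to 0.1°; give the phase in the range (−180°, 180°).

At s = jω = j213:
quadratic: (j213)² + 62·j213 + 2500 = -42869 + j13206 → |·| ≈ 44857, ∠ ≈ 162.88°
∠L = 0.00° − 162.88° = -162.88°

-162.9°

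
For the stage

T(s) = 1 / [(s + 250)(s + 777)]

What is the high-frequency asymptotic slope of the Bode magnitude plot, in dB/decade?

-40 dB/decade

Each pole contributes −20 dB/decade at high frequency; each zero contributes +20 dB/decade.
Net: 0 zero(s) − 2 pole(s) → -40 dB/decade.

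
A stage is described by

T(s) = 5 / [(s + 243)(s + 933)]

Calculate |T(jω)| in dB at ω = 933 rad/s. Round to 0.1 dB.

-108.1 dB

At s = jω = j933:
pole (s+243): 243 + j933 → |·| = √(243²+933²) = √929538 ≈ 964.13, ∠ = arctan(933/243) ≈ 75.40°
pole (s+933): 933 + j933 → |·| = √(933²+933²) = √1740978 ≈ 1319.5, ∠ = arctan(933/933) ≈ 45.00°
|T| = 5 / 1.2722e+06 ≈ 3.9302e-06
Gain = 20 log₁₀(3.9302e-06) ≈ -108.11 dB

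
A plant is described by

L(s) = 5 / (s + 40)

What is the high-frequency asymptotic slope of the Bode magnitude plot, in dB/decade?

-20 dB/decade

Each pole contributes −20 dB/decade at high frequency; each zero contributes +20 dB/decade.
Net: 0 zero(s) − 1 pole(s) → -20 dB/decade.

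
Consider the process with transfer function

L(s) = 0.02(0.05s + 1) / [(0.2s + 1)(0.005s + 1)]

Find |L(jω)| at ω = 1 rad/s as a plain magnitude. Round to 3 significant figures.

At ω = 1 rad/s:
zero (1 + j1·0.05) = 1 + j0.05 → |·| ≈ 1.0012, ∠ ≈ 2.86°
pole (1 + j1·0.2) = 1 + j0.2 → |·| ≈ 1.0198, ∠ ≈ 11.31°
pole (1 + j1·0.005) = 1 + j0.005 → |·| ≈ 1, ∠ ≈ 0.29°
|L| = 0.02 · 1.0012 / (1.0198 · 1) ≈ 0.019635

0.0196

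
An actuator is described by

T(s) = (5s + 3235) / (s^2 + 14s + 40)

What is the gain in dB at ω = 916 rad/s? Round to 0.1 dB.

Substitute s = j916:
Numerator: 5(j916) + 3235 = 3235 + j4580
Denominator: (j916)^2 + 14(j916) + 40 = -839016 + j12824
|N| = √(3235² + 4580²) ≈ 5607.3, ∠N ≈ 54.77°
|D| = √(839016² + 12824²) ≈ 8.3911e+05, ∠D ≈ 179.12°
|T| = 5607.3 / 8.3911e+05 ≈ 0.0066824
Gain = 20 log₁₀(0.0066824) ≈ -43.50 dB

-43.5 dB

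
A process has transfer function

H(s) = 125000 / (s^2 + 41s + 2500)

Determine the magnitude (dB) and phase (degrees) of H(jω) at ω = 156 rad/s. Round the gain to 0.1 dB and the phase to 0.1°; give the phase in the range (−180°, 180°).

14.8 dB, -163.7°

At s = jω = j156:
quadratic: (j156)² + 41·j156 + 2500 = -21836 + j6396 → |·| ≈ 22753, ∠ ≈ 163.67°
|H| = 125000 / 22753 ≈ 5.4938
Gain = 20 log₁₀(5.4938) ≈ 14.80 dB
∠H = 0.00° − 163.67° = -163.67°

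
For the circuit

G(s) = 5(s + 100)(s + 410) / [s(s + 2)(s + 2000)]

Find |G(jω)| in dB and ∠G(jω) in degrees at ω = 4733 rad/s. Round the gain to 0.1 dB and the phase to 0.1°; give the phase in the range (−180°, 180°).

-60.2 dB, -73.2°

At s = jω = j4733:
zero (s+100): 100 + j4733 → |·| = √(100²+4733²) = √22411289 ≈ 4734.1, ∠ = arctan(4733/100) ≈ 88.79°
zero (s+410): 410 + j4733 → |·| = √(410²+4733²) = √22569389 ≈ 4750.7, ∠ = arctan(4733/410) ≈ 85.05°
pole (s+2): 2 + j4733 → |·| = √(2²+4733²) = √22401293 ≈ 4733, ∠ = arctan(4733/2) ≈ 89.98°
pole (s+2000): 2000 + j4733 → |·| = √(2000²+4733²) = √26401289 ≈ 5138.2, ∠ = arctan(4733/2000) ≈ 67.09°
pole at origin: |s| = 4733, ∠ = 90.00° (in denominator)
|G| = 5 · 2.249e+07 / 1.151e+11 ≈ 0.00097698
Gain = 20 log₁₀(0.00097698) ≈ -60.20 dB
∠G = 173.84° − 247.07° = -73.23°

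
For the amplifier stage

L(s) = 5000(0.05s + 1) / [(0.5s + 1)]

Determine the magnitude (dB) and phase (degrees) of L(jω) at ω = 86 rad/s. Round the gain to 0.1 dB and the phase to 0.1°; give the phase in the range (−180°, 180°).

At ω = 86 rad/s:
zero (1 + j86·0.05) = 1 + j4.3 → |·| ≈ 4.4147, ∠ ≈ 76.91°
pole (1 + j86·0.5) = 1 + j43 → |·| ≈ 43.012, ∠ ≈ 88.67°
|L| = 5000 · 4.4147 / (43.012) ≈ 513.19
Gain = 20 log₁₀(513.19) ≈ 54.21 dB
∠L = (76.91°) − (88.67°) = -11.76°

54.2 dB, -11.8°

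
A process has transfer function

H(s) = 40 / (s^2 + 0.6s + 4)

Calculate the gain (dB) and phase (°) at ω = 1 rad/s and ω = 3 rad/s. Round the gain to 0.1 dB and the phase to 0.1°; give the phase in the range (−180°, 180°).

ω = 1: 22.3 dB, -11.3°; ω = 3: 17.5 dB, -160.2°

At s = jω = j1:
quadratic: (j1)² + 0.6·j1 + 4 = 3 + j0.6 → |·| ≈ 3.0594, ∠ ≈ 11.31°
|H| = 40 / 3.0594 ≈ 13.074
Gain = 20 log₁₀(13.074) ≈ 22.33 dB
∠H = 0.00° − 11.31° = -11.31°

At s = jω = j3:
quadratic: (j3)² + 0.6·j3 + 4 = -5 + j1.8 → |·| ≈ 5.3141, ∠ ≈ 160.20°
|H| = 40 / 5.3141 ≈ 7.5271
Gain = 20 log₁₀(7.5271) ≈ 17.53 dB
∠H = 0.00° − 160.20° = -160.20°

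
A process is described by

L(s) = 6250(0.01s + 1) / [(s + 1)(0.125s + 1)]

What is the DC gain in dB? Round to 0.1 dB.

75.9 dB

L(0) = 6250 · 1 / 1 = 6250
20 log₁₀(6250) ≈ 75.92 dB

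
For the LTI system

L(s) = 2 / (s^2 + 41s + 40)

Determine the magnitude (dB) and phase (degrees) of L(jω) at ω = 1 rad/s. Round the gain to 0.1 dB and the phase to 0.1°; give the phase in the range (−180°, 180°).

Substitute s = j1:
Numerator: 2 = 2 + j0
Denominator: (j1)^2 + 41(j1) + 40 = 39 + j41
|N| = √(2² + 0²) ≈ 2, ∠N ≈ 0.00°
|D| = √(39² + 41²) ≈ 56.586, ∠D ≈ 46.43°
|L| = 2 / 56.586 ≈ 0.035344
Gain = 20 log₁₀(0.035344) ≈ -29.03 dB
∠L = 0.00° − 46.43° = -46.43°

-29.0 dB, -46.4°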